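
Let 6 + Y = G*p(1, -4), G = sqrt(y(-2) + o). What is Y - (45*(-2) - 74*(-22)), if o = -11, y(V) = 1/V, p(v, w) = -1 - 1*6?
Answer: -1544 - 7*I*sqrt(46)/2 ≈ -1544.0 - 23.738*I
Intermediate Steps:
p(v, w) = -7 (p(v, w) = -1 - 6 = -7)
G = I*sqrt(46)/2 (G = sqrt(1/(-2) - 11) = sqrt(-1/2 - 11) = sqrt(-23/2) = I*sqrt(46)/2 ≈ 3.3912*I)
Y = -6 - 7*I*sqrt(46)/2 (Y = -6 + (I*sqrt(46)/2)*(-7) = -6 - 7*I*sqrt(46)/2 ≈ -6.0 - 23.738*I)
Y - (45*(-2) - 74*(-22)) = (-6 - 7*I*sqrt(46)/2) - (45*(-2) - 74*(-22)) = (-6 - 7*I*sqrt(46)/2) - (-90 + 1628) = (-6 - 7*I*sqrt(46)/2) - 1*1538 = (-6 - 7*I*sqrt(46)/2) - 1538 = -1544 - 7*I*sqrt(46)/2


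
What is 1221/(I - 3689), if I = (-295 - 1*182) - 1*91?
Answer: -37/129 ≈ -0.28682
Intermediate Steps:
I = -568 (I = (-295 - 182) - 91 = -477 - 91 = -568)
1221/(I - 3689) = 1221/(-568 - 3689) = 1221/(-4257) = 1221*(-1/4257) = -37/129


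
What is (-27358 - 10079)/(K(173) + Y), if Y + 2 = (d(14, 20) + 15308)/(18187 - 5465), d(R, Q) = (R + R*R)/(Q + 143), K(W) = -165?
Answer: 38816291391/171905074 ≈ 225.80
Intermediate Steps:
d(R, Q) = (R + R**2)/(143 + Q)
Y = -825979/1036843 (Y = -2 + (14*(1 + 14)/(143 + 20) + 15308)/(18187 - 5465) = -2 + (14*15/163 + 15308)/12722 = -2 + (14*(1/163)*15 + 15308)*(1/12722) = -2 + (210/163 + 15308)*(1/12722) = -2 + (2495414/163)*(1/12722) = -2 + 1247707/1036843 = -825979/1036843 ≈ -0.79663)
(-27358 - 10079)/(K(173) + Y) = (-27358 - 10079)/(-165 - 825979/1036843) = -37437/(-171905074/1036843) = -37437*(-1036843/171905074) = 38816291391/171905074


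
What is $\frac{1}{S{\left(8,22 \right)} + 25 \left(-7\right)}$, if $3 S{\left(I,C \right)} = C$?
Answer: $- \frac{3}{503} \approx -0.0059642$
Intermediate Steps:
$S{\left(I,C \right)} = \frac{C}{3}$
$\frac{1}{S{\left(8,22 \right)} + 25 \left(-7\right)} = \frac{1}{\frac{1}{3} \cdot 22 + 25 \left(-7\right)} = \frac{1}{\frac{22}{3} - 175} = \frac{1}{- \frac{503}{3}} = - \frac{3}{503}$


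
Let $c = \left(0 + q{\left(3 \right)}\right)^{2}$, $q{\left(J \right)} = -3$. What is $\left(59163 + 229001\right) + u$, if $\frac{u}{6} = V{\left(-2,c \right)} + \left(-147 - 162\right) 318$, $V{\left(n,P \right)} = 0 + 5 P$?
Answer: $-301138$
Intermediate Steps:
$c = 9$ ($c = \left(0 - 3\right)^{2} = \left(-3\right)^{2} = 9$)
$V{\left(n,P \right)} = 5 P$
$u = -589302$ ($u = 6 \left(5 \cdot 9 + \left(-147 - 162\right) 318\right) = 6 \left(45 - 98262\right) = 6 \left(-98217\right) = -589302$)
$\left(59163 + 229001\right) + u = \left(59163 + 229001\right) - 589302 = 288164 - 589302 = -301138$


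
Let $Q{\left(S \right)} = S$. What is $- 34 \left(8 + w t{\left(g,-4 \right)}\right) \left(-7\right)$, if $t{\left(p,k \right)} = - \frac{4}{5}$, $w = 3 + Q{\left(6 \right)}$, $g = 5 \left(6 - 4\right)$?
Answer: $\frac{952}{5} \approx 190.4$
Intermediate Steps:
$g = 10$ ($g = 5 \cdot 2 = 10$)
$w = 9$ ($w = 3 + 6 = 9$)
$t{\left(p,k \right)} = - \frac{4}{5}$ ($t{\left(p,k \right)} = \left(-4\right) \frac{1}{5} = - \frac{4}{5}$)
$- 34 \left(8 + w t{\left(g,-4 \right)}\right) \left(-7\right) = - 34 \left(8 + 9 \left(- \frac{4}{5}\right)\right) \left(-7\right) = - 34 \left(8 - \frac{36}{5}\right) \left(-7\right) = - 34 \cdot \frac{4}{5} \left(-7\right) = \left(-34\right) \left(- \frac{28}{5}\right) = \frac{952}{5}$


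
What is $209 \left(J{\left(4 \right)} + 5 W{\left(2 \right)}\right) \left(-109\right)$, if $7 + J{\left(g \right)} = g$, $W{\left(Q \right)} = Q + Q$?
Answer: $-387277$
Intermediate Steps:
$W{\left(Q \right)} = 2 Q$
$J{\left(g \right)} = -7 + g$
$209 \left(J{\left(4 \right)} + 5 W{\left(2 \right)}\right) \left(-109\right) = 209 \left(\left(-7 + 4\right) + 5 \cdot 2 \cdot 2\right) \left(-109\right) = 209 \left(-3 + 5 \cdot 4\right) \left(-109\right) = 209 \left(-3 + 20\right) \left(-109\right) = 209 \cdot 17 \left(-109\right) = 3553 \left(-109\right) = -387277$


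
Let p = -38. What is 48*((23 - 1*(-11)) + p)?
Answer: -192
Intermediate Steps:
48*((23 - 1*(-11)) + p) = 48*((23 - 1*(-11)) - 38) = 48*((23 + 11) - 38) = 48*(34 - 38) = 48*(-4) = -192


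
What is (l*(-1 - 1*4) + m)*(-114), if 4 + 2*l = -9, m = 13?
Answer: -5187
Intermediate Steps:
l = -13/2 (l = -2 + (1/2)*(-9) = -2 - 9/2 = -13/2 ≈ -6.5000)
(l*(-1 - 1*4) + m)*(-114) = (-13*(-1 - 1*4)/2 + 13)*(-114) = (-13*(-1 - 4)/2 + 13)*(-114) = (-13/2*(-5) + 13)*(-114) = (65/2 + 13)*(-114) = (91/2)*(-114) = -5187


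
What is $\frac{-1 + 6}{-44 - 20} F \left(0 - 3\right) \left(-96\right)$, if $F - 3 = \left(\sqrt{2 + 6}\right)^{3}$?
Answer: $- \frac{135}{2} - 360 \sqrt{2} \approx -576.62$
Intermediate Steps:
$F = 3 + 16 \sqrt{2}$ ($F = 3 + \left(\sqrt{2 + 6}\right)^{3} = 3 + \left(\sqrt{8}\right)^{3} = 3 + \left(2 \sqrt{2}\right)^{3} = 3 + 16 \sqrt{2} \approx 25.627$)
$\frac{-1 + 6}{-44 - 20} F \left(0 - 3\right) \left(-96\right) = \frac{-1 + 6}{-44 - 20} \left(3 + 16 \sqrt{2}\right) \left(0 - 3\right) \left(-96\right) = \frac{5}{-64} \left(3 + 16 \sqrt{2}\right) \left(0 - 3\right) \left(-96\right) = 5 \left(- \frac{1}{64}\right) \left(3 + 16 \sqrt{2}\right) \left(-3\right) \left(-96\right) = - \frac{5 \left(-9 - 48 \sqrt{2}\right)}{64} \left(-96\right) = \left(\frac{45}{64} + \frac{15 \sqrt{2}}{4}\right) \left(-96\right) = - \frac{135}{2} - 360 \sqrt{2}$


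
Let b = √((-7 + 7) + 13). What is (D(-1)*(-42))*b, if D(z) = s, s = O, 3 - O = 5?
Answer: 84*√13 ≈ 302.87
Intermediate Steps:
O = -2 (O = 3 - 1*5 = 3 - 5 = -2)
s = -2
D(z) = -2
b = √13 (b = √(0 + 13) = √13 ≈ 3.6056)
(D(-1)*(-42))*b = (-2*(-42))*√13 = 84*√13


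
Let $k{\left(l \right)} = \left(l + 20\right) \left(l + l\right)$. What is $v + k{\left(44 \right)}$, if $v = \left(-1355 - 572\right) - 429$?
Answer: $3276$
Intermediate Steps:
$k{\left(l \right)} = 2 l \left(20 + l\right)$ ($k{\left(l \right)} = \left(20 + l\right) 2 l = 2 l \left(20 + l\right)$)
$v = -2356$ ($v = \left(-1355 - 572\right) - 429 = -1927 - 429 = -2356$)
$v + k{\left(44 \right)} = -2356 + 2 \cdot 44 \left(20 + 44\right) = -2356 + 2 \cdot 44 \cdot 64 = -2356 + 5632 = 3276$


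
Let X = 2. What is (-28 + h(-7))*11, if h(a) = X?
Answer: -286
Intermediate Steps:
h(a) = 2
(-28 + h(-7))*11 = (-28 + 2)*11 = -26*11 = -286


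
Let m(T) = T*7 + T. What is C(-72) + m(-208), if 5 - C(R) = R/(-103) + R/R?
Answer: -171052/103 ≈ -1660.7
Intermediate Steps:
m(T) = 8*T (m(T) = 7*T + T = 8*T)
C(R) = 4 + R/103 (C(R) = 5 - (R/(-103) + R/R) = 5 - (R*(-1/103) + 1) = 5 - (-R/103 + 1) = 5 - (1 - R/103) = 5 + (-1 + R/103) = 4 + R/103)
C(-72) + m(-208) = (4 + (1/103)*(-72)) + 8*(-208) = (4 - 72/103) - 1664 = 340/103 - 1664 = -171052/103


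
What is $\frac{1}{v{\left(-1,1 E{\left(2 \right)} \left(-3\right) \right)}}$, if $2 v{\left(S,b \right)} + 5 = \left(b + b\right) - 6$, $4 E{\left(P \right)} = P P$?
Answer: $- \frac{2}{17} \approx -0.11765$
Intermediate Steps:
$E{\left(P \right)} = \frac{P^{2}}{4}$ ($E{\left(P \right)} = \frac{P P}{4} = \frac{P^{2}}{4}$)
$v{\left(S,b \right)} = - \frac{11}{2} + b$ ($v{\left(S,b \right)} = - \frac{5}{2} + \frac{\left(b + b\right) - 6}{2} = - \frac{5}{2} + \frac{2 b - 6}{2} = - \frac{5}{2} + \frac{-6 + 2 b}{2} = - \frac{5}{2} + \left(-3 + b\right) = - \frac{11}{2} + b$)
$\frac{1}{v{\left(-1,1 E{\left(2 \right)} \left(-3\right) \right)}} = \frac{1}{- \frac{11}{2} + 1 \frac{2^{2}}{4} \left(-3\right)} = \frac{1}{- \frac{11}{2} + 1 \cdot \frac{1}{4} \cdot 4 \left(-3\right)} = \frac{1}{- \frac{11}{2} + 1 \cdot 1 \left(-3\right)} = \frac{1}{- \frac{11}{2} + 1 \left(-3\right)} = \frac{1}{- \frac{11}{2} - 3} = \frac{1}{- \frac{17}{2}} = - \frac{2}{17}$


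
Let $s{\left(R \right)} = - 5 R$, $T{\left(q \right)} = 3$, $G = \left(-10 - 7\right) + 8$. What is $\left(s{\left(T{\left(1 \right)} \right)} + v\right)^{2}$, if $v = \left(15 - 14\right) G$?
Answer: $576$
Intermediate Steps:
$G = -9$ ($G = -17 + 8 = -9$)
$v = -9$ ($v = \left(15 - 14\right) \left(-9\right) = 1 \left(-9\right) = -9$)
$\left(s{\left(T{\left(1 \right)} \right)} + v\right)^{2} = \left(\left(-5\right) 3 - 9\right)^{2} = \left(-15 - 9\right)^{2} = \left(-24\right)^{2} = 576$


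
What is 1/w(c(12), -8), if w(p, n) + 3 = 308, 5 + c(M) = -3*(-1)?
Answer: 1/305 ≈ 0.0032787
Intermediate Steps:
c(M) = -2 (c(M) = -5 - 3*(-1) = -5 + 3 = -2)
w(p, n) = 305 (w(p, n) = -3 + 308 = 305)
1/w(c(12), -8) = 1/305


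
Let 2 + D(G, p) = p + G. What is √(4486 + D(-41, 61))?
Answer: 2*√1126 ≈ 67.112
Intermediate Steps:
D(G, p) = -2 + G + p (D(G, p) = -2 + (p + G) = -2 + (G + p) = -2 + G + p)
√(4486 + D(-41, 61)) = √(4486 + (-2 - 41 + 61)) = √(4486 + 18) = √4504 = 2*√1126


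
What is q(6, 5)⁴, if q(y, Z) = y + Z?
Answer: 14641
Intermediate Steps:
q(y, Z) = Z + y
q(6, 5)⁴ = (5 + 6)⁴ = 11⁴ = 14641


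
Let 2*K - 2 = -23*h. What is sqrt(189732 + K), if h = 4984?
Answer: 3*sqrt(14713) ≈ 363.89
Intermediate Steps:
K = -57315 (K = 1 + (-23*4984)/2 = 1 + (1/2)*(-114632) = 1 - 57316 = -57315)
sqrt(189732 + K) = sqrt(189732 - 57315) = sqrt(132417) = 3*sqrt(14713)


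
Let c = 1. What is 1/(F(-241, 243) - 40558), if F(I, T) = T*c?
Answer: -1/40315 ≈ -2.4805e-5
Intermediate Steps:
F(I, T) = T (F(I, T) = T*1 = T)
1/(F(-241, 243) - 40558) = 1/(243 - 40558) = 1/(-40315) = -1/40315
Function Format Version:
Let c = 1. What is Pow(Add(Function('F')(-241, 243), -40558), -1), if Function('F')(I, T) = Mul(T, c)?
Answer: Rational(-1, 40315) ≈ -2.4805e-5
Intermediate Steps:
Function('F')(I, T) = T (Function('F')(I, T) = Mul(T, 1) = T)
Pow(Add(Function('F')(-241, 243), -40558), -1) = Pow(Add(243, -40558), -1) = Pow(-40315, -1) = Rational(-1, 40315)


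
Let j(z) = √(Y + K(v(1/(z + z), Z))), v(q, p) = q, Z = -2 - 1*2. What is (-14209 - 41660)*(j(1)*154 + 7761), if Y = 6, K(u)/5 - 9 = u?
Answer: -433599309 - 4301913*√214 ≈ -4.9653e+8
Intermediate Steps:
Z = -4 (Z = -2 - 2 = -4)
K(u) = 45 + 5*u
j(z) = √(51 + 5/(2*z)) (j(z) = √(6 + (45 + 5/(z + z))) = √(6 + (45 + 5/((2*z)))) = √(6 + (45 + 5*(1/(2*z)))) = √(6 + (45 + 5/(2*z))) = √(51 + 5/(2*z)))
(-14209 - 41660)*(j(1)*154 + 7761) = (-14209 - 41660)*((√(204 + 10/1)/2)*154 + 7761) = -55869*((√(204 + 10*1)/2)*154 + 7761) = -55869*((√(204 + 10)/2)*154 + 7761) = -55869*((√214/2)*154 + 7761) = -55869*(77*√214 + 7761) = -55869*(7761 + 77*√214) = -433599309 - 4301913*√214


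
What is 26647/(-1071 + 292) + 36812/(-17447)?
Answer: -493586757/13591213 ≈ -36.317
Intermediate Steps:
26647/(-1071 + 292) + 36812/(-17447) = 26647/(-779) + 36812*(-1/17447) = 26647*(-1/779) - 36812/17447 = -26647/779 - 36812/17447 = -493586757/13591213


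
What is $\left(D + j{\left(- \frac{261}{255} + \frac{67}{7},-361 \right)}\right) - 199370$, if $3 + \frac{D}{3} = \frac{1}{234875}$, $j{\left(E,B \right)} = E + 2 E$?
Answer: $- \frac{5571951227468}{27950125} \approx -1.9935 \cdot 10^{5}$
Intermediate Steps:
$j{\left(E,B \right)} = 3 E$
$D = - \frac{2113872}{234875}$ ($D = -9 + \frac{3}{234875} = - \frac{2113872}{234875} \approx -9.0$)
$\left(D + j{\left(- \frac{261}{255} + \frac{67}{7},-361 \right)}\right) - 199370 = \left(- \frac{2113872}{234875} + 3 \left(- \frac{261}{255} + \frac{67}{7}\right)\right) - 199370 = \left(- \frac{2113872}{234875} + 3 \left(\left(-261\right) \frac{1}{255} + 67 \cdot \frac{1}{7}\right)\right) - 199370 = \left(- \frac{2113872}{234875} + 3 \left(- \frac{87}{85} + \frac{67}{7}\right)\right) - 199370 = \left(- \frac{2113872}{234875} + 3 \cdot \frac{5086}{595}\right) - 199370 = \left(- \frac{2113872}{234875} + \frac{15258}{595}\right) - 199370 = \frac{465193782}{27950125} - 199370 = - \frac{5571951227468}{27950125}$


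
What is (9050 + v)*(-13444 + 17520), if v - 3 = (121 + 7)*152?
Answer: 116202684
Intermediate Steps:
v = 19459 (v = 3 + (121 + 7)*152 = 3 + 128*152 = 3 + 19456 = 19459)
(9050 + v)*(-13444 + 17520) = (9050 + 19459)*(-13444 + 17520) = 28509*4076 = 116202684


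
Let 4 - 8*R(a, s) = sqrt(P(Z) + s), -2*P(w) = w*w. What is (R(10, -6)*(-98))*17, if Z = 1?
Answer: -833 + 833*I*sqrt(26)/8 ≈ -833.0 + 530.94*I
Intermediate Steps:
P(w) = -w**2/2 (P(w) = -w*w/2 = -w**2/2)
R(a, s) = 1/2 - sqrt(-1/2 + s)/8 (R(a, s) = 1/2 - sqrt(-1/2*1**2 + s)/8 = 1/2 - sqrt(-1/2*1 + s)/8 = 1/2 - sqrt(-1/2 + s)/8)
(R(10, -6)*(-98))*17 = ((1/2 - sqrt(-2 + 4*(-6))/16)*(-98))*17 = ((1/2 - sqrt(-2 - 24)/16)*(-98))*17 = ((1/2 - I*sqrt(26)/16)*(-98))*17 = (-49 + 49*I*sqrt(26)/8)*17 = -833 + 833*I*sqrt(26)/8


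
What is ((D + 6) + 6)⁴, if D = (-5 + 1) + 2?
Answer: 10000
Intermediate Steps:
D = -2 (D = -4 + 2 = -2)
((D + 6) + 6)⁴ = ((-2 + 6) + 6)⁴ = (4 + 6)⁴ = 10⁴ = 10000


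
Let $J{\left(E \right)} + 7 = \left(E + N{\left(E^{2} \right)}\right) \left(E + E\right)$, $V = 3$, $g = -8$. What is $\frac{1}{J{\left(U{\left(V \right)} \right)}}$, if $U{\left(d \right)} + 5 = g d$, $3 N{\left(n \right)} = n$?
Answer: $- \frac{3}{43753} \approx -6.8567 \cdot 10^{-5}$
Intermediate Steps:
$N{\left(n \right)} = \frac{n}{3}$
$U{\left(d \right)} = -5 - 8 d$
$J{\left(E \right)} = -7 + 2 E \left(E + \frac{E^{2}}{3}\right)$ ($J{\left(E \right)} = -7 + \left(E + \frac{E^{2}}{3}\right) \left(E + E\right) = -7 + \left(E + \frac{E^{2}}{3}\right) 2 E = -7 + 2 E \left(E + \frac{E^{2}}{3}\right)$)
$\frac{1}{J{\left(U{\left(V \right)} \right)}} = \frac{1}{-7 + 2 \left(-5 - 24\right)^{2} + \frac{2 \left(-5 - 24\right)^{3}}{3}} = \frac{1}{-7 + 2 \left(-29\right)^{2} + \frac{2 \left(-29\right)^{3}}{3}} = \frac{1}{-7 + 2 \cdot 841 + \frac{2}{3} \left(-24389\right)} = \frac{1}{-7 + 1682 - \frac{48778}{3}} = \frac{1}{- \frac{43753}{3}} = - \frac{3}{43753}$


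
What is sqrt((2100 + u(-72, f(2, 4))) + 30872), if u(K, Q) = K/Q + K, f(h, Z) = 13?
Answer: 2*sqrt(1389791)/13 ≈ 181.37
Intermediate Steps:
u(K, Q) = K + K/Q (u(K, Q) = K/Q + K = K + K/Q)
sqrt((2100 + u(-72, f(2, 4))) + 30872) = sqrt((2100 + (-72 - 72/13)) + 30872) = sqrt((2100 - 1008/13) + 30872) = sqrt(26292/13 + 30872) = sqrt(427628/13) = 2*sqrt(1389791)/13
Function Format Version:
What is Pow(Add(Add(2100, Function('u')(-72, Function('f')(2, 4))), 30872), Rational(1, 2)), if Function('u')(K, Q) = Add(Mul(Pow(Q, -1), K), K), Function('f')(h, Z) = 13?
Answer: Mul(Rational(2, 13), Pow(1389791, Rational(1, 2))) ≈ 181.37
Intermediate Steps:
Function('u')(K, Q) = Add(K, Mul(K, Pow(Q, -1))) (Function('u')(K, Q) = Add(Mul(K, Pow(Q, -1)), K) = Add(K, Mul(K, Pow(Q, -1))))
Pow(Add(Add(2100, Function('u')(-72, Function('f')(2, 4))), 30872), Rational(1, 2)) = Pow(Add(Add(2100, Add(-72, Mul(-72, Pow(13, -1)))), 30872), Rational(1, 2)) = Pow(Add(Add(2100, Add(-72, Mul(-72, Rational(1, 13)))), 30872), Rational(1, 2)) = Pow(Add(Add(2100, Add(-72, Rational(-72, 13))), 30872), Rational(1, 2)) = Pow(Add(Add(2100, Rational(-1008, 13)), 30872), Rational(1, 2)) = Pow(Add(Rational(26292, 13), 30872), Rational(1, 2)) = Pow(Rational(427628, 13), Rational(1, 2)) = Mul(Rational(2, 13), Pow(1389791, Rational(1, 2)))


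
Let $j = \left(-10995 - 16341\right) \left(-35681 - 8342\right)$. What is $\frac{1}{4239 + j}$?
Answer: $\frac{1}{1203416967} \approx 8.3097 \cdot 10^{-10}$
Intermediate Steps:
$j = 1203412728$ ($j = \left(-27336\right) \left(-44023\right) = 1203412728$)
$\frac{1}{4239 + j} = \frac{1}{4239 + 1203412728} = \frac{1}{1203416967}$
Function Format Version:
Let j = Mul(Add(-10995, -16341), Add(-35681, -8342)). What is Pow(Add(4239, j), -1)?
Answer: Rational(1, 1203416967) ≈ 8.3097e-10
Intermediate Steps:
j = 1203412728 (j = Mul(-27336, -44023) = 1203412728)
Pow(Add(4239, j), -1) = Pow(Add(4239, 1203412728), -1) = Pow(1203416967, -1) = Rational(1, 1203416967)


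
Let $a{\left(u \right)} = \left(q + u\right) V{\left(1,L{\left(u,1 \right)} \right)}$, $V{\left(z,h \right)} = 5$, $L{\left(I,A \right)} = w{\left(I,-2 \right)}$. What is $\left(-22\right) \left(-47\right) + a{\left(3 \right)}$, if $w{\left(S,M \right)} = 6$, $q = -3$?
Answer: $1034$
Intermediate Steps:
$L{\left(I,A \right)} = 6$
$a{\left(u \right)} = -15 + 5 u$ ($a{\left(u \right)} = \left(-3 + u\right) 5 = -15 + 5 u$)
$\left(-22\right) \left(-47\right) + a{\left(3 \right)} = \left(-22\right) \left(-47\right) + \left(-15 + 5 \cdot 3\right) = 1034 + \left(-15 + 15\right) = 1034 + 0 = 1034$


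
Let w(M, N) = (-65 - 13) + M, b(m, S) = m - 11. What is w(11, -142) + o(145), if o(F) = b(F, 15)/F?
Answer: -9581/145 ≈ -66.076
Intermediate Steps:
b(m, S) = -11 + m
w(M, N) = -78 + M
o(F) = (-11 + F)/F
w(11, -142) + o(145) = (-78 + 11) + (-11 + 145)/145 = -67 + (1/145)*134 = -67 + 134/145 = -9581/145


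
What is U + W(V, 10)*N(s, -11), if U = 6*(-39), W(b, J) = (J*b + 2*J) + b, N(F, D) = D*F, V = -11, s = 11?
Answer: 11987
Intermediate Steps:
W(b, J) = b + 2*J + J*b (W(b, J) = (2*J + J*b) + b = b + 2*J + J*b)
U = -234
U + W(V, 10)*N(s, -11) = -234 + (-11 + 2*10 + 10*(-11))*(-11*11) = -234 + (-11 + 20 - 110)*(-121) = -234 - 101*(-121) = -234 + 12221 = 11987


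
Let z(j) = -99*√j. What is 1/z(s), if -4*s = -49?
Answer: -2/693 ≈ -0.0028860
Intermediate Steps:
s = 49/4 (s = -¼*(-49) = 49/4 ≈ 12.250)
1/z(s) = 1/(-99*√(49/4)) = 1/(-99*7/2) = 1/(-693/2) = -2/693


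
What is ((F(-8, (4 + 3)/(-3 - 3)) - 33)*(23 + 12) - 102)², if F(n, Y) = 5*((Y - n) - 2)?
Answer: 6086089/36 ≈ 1.6906e+5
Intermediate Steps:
F(n, Y) = -10 - 5*n + 5*Y (F(n, Y) = 5*(-2 + Y - n) = -10 - 5*n + 5*Y)
((F(-8, (4 + 3)/(-3 - 3)) - 33)*(23 + 12) - 102)² = (((-10 - 5*(-8) + 5*((4 + 3)/(-3 - 3))) - 33)*(23 + 12) - 102)² = (((-10 + 40 + 5*(7/(-6))) - 33)*35 - 102)² = (((-10 + 40 + 5*(7*(-⅙))) - 33)*35 - 102)² = (((-10 + 40 + 5*(-7/6)) - 33)*35 - 102)² = (((-10 + 40 - 35/6) - 33)*35 - 102)² = ((145/6 - 33)*35 - 102)² = (-53/6*35 - 102)² = (-1855/6 - 102)² = (-2467/6)² = 6086089/36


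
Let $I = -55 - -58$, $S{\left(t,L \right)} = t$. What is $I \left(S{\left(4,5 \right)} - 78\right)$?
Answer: $-222$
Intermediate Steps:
$I = 3$ ($I = -55 + 58 = 3$)
$I \left(S{\left(4,5 \right)} - 78\right) = 3 \left(4 - 78\right) = 3 \left(-74\right) = -222$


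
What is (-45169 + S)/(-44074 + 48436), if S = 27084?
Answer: -18085/4362 ≈ -4.1460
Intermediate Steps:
(-45169 + S)/(-44074 + 48436) = (-45169 + 27084)/(-44074 + 48436) = -18085/4362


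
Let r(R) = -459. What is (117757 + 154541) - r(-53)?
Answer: 272757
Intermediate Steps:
(117757 + 154541) - r(-53) = (117757 + 154541) - 1*(-459) = 272298 + 459 = 272757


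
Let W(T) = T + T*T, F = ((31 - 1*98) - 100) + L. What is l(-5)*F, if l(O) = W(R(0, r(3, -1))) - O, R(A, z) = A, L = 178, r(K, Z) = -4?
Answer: 55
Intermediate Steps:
F = 11 (F = ((31 - 1*98) - 100) + 178 = ((31 - 98) - 100) + 178 = (-67 - 100) + 178 = -167 + 178 = 11)
W(T) = T + T²
l(O) = -O (l(O) = 0*(1 + 0) - O = 0*1 - O = 0 - O = -O)
l(-5)*F = -1*(-5)*11 = 5*11 = 55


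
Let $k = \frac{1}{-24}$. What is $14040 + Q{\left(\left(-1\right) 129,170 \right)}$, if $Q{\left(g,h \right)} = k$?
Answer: $\frac{336959}{24} \approx 14040.0$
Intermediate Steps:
$k = - \frac{1}{24} \approx -0.041667$
$Q{\left(g,h \right)} = - \frac{1}{24}$
$14040 + Q{\left(\left(-1\right) 129,170 \right)} = 14040 - \frac{1}{24} = \frac{336959}{24}$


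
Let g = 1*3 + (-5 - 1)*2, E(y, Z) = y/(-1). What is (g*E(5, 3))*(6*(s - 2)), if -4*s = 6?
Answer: -945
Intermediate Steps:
E(y, Z) = -y (E(y, Z) = y*(-1) = -y)
s = -3/2 (s = -¼*6 = -3/2 ≈ -1.5000)
g = -9 (g = 3 - 6*2 = 3 - 12 = -9)
(g*E(5, 3))*(6*(s - 2)) = (-(-9)*5)*(6*(-3/2 - 2)) = (-9*(-5))*(6*(-7/2)) = 45*(-21) = -945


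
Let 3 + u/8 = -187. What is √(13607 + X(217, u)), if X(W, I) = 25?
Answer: 8*√213 ≈ 116.76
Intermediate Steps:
u = -1520 (u = -24 + 8*(-187) = -24 - 1496 = -1520)
√(13607 + X(217, u)) = √(13607 + 25) = √13632 = 8*√213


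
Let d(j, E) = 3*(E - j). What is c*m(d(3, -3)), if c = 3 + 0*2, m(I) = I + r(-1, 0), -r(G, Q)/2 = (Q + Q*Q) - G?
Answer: -60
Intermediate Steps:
d(j, E) = -3*j + 3*E
r(G, Q) = -2*Q - 2*Q**2 + 2*G (r(G, Q) = -2*((Q + Q*Q) - G) = -2*((Q + Q**2) - G) = -2*(Q + Q**2 - G) = -2*Q - 2*Q**2 + 2*G)
m(I) = -2 + I (m(I) = I + (-2*0 - 2*0**2 + 2*(-1)) = I + (0 - 2*0 - 2) = I + (0 + 0 - 2) = I - 2 = -2 + I)
c = 3 (c = 3 + 0 = 3)
c*m(d(3, -3)) = 3*(-2 + (-3*3 + 3*(-3))) = 3*(-2 + (-9 - 9)) = 3*(-2 - 18) = 3*(-20) = -60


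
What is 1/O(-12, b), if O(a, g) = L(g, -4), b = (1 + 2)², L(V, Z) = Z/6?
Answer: -3/2 ≈ -1.5000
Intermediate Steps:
L(V, Z) = Z/6 (L(V, Z) = Z*(⅙) = Z/6)
b = 9 (b = 3² = 9)
O(a, g) = -⅔ (O(a, g) = (⅙)*(-4) = -⅔)
1/O(-12, b) = 1/(-⅔) = -3/2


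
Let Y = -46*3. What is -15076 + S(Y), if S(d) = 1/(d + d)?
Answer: -4160977/276 ≈ -15076.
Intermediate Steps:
Y = -138
S(d) = 1/(2*d)
-15076 + S(Y) = -15076 + (½)/(-138) = -15076 + (½)*(-1/138) = -15076 - 1/276 = -4160977/276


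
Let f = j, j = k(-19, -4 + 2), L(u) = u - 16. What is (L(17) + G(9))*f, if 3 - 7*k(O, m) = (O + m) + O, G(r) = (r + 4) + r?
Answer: 989/7 ≈ 141.29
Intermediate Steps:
G(r) = 4 + 2*r (G(r) = (4 + r) + r = 4 + 2*r)
L(u) = -16 + u
k(O, m) = 3/7 - 2*O/7 - m/7 (k(O, m) = 3/7 - ((O + m) + O)/7 = 3/7 - (m + 2*O)/7 = 3/7 + (-2*O/7 - m/7) = 3/7 - 2*O/7 - m/7)
j = 43/7 (j = 3/7 - 2/7*(-19) - (-4 + 2)/7 = 3/7 + 38/7 - ⅐*(-2) = 3/7 + 38/7 + 2/7 = 43/7 ≈ 6.1429)
f = 43/7 ≈ 6.1429
(L(17) + G(9))*f = ((-16 + 17) + (4 + 2*9))*(43/7) = (1 + (4 + 18))*(43/7) = (1 + 22)*(43/7) = 23*(43/7) = 989/7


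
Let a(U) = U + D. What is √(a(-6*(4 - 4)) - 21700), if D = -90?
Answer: I*√21790 ≈ 147.61*I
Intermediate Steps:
a(U) = -90 + U (a(U) = U - 90 = -90 + U)
√(a(-6*(4 - 4)) - 21700) = √((-90 - 6*(4 - 4)) - 21700) = √((-90 - 6*0) - 21700) = √((-90 + 0) - 21700) = √(-90 - 21700) = √(-21790) = I*√21790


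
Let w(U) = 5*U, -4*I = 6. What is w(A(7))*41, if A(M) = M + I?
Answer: 2255/2 ≈ 1127.5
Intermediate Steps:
I = -3/2 (I = -¼*6 = -3/2 ≈ -1.5000)
A(M) = -3/2 + M (A(M) = M - 3/2 = -3/2 + M)
w(A(7))*41 = (5*(-3/2 + 7))*41 = (5*(11/2))*41 = (55/2)*41 = 2255/2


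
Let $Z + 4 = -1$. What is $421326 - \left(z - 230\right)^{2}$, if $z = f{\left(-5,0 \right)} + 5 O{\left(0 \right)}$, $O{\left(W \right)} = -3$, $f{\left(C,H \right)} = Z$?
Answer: $358826$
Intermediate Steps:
$Z = -5$ ($Z = -4 - 1 = -5$)
$f{\left(C,H \right)} = -5$
$z = -20$ ($z = -5 + 5 \left(-3\right) = -5 - 15 = -20$)
$421326 - \left(z - 230\right)^{2} = 421326 - \left(-20 - 230\right)^{2} = 421326 - \left(-250\right)^{2} = 421326 - 62500 = 358826$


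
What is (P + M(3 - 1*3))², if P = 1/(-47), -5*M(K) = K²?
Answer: 1/2209 ≈ 0.00045269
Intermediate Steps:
M(K) = -K²/5
P = -1/47 ≈ -0.021277
(P + M(3 - 1*3))² = (-1/47 - (3 - 1*3)²/5)² = (-1/47 - (3 - 3)²/5)² = (-1/47 - ⅕*0²)² = (-1/47 - ⅕*0)² = (-1/47 + 0)² = (-1/47)² = 1/2209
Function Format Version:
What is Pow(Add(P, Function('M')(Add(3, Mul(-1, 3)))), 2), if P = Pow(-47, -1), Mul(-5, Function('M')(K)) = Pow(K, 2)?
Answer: Rational(1, 2209) ≈ 0.00045269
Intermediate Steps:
Function('M')(K) = Mul(Rational(-1, 5), Pow(K, 2))
P = Rational(-1, 47) ≈ -0.021277
Pow(Add(P, Function('M')(Add(3, Mul(-1, 3)))), 2) = Pow(Add(Rational(-1, 47), Mul(Rational(-1, 5), Pow(Add(3, Mul(-1, 3)), 2))), 2) = Pow(Add(Rational(-1, 47), Mul(Rational(-1, 5), Pow(Add(3, -3), 2))), 2) = Pow(Add(Rational(-1, 47), Mul(Rational(-1, 5), Pow(0, 2))), 2) = Pow(Add(Rational(-1, 47), Mul(Rational(-1, 5), 0)), 2) = Pow(Add(Rational(-1, 47), 0), 2) = Pow(Rational(-1, 47), 2) = Rational(1, 2209)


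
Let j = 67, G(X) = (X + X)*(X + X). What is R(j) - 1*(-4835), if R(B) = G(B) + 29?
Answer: 22820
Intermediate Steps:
G(X) = 4*X² (G(X) = (2*X)*(2*X) = 4*X²)
R(B) = 29 + 4*B² (R(B) = 4*B² + 29 = 29 + 4*B²)
R(j) - 1*(-4835) = (29 + 4*67²) - 1*(-4835) = (29 + 4*4489) + 4835 = (29 + 17956) + 4835 = 17985 + 4835 = 22820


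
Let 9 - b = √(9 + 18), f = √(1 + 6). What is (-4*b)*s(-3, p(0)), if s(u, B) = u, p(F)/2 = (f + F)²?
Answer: 108 - 36*√3 ≈ 45.646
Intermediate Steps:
f = √7 ≈ 2.6458
p(F) = 2*(F + √7)² (p(F) = 2*(√7 + F)² = 2*(F + √7)²)
b = 9 - 3*√3 (b = 9 - √(9 + 18) = 9 - √27 = 9 - 3*√3 ≈ 3.8038)
(-4*b)*s(-3, p(0)) = -4*(9 - 3*√3)*(-3) = (-36 + 12*√3)*(-3) = 108 - 36*√3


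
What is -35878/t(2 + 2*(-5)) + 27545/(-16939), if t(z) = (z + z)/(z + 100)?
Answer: 6988925493/33878 ≈ 2.0630e+5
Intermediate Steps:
t(z) = 2*z/(100 + z) (t(z) = (2*z)/(100 + z) = 2*z/(100 + z))
-35878/t(2 + 2*(-5)) + 27545/(-16939) = -35878*(100 + (2 + 2*(-5)))/(2*(2 + 2*(-5))) + 27545/(-16939) = -35878*(100 + (2 - 10))/(2*(2 - 10)) + 27545*(-1/16939) = -35878/(2*(-8)/(100 - 8)) - 27545/16939 = -35878/(2*(-8)/92) - 27545/16939 = -35878/(2*(-8)*(1/92)) - 27545/16939 = -35878/(-4/23) - 27545/16939 = -35878*(-23/4) - 27545/16939 = 412597/2 - 27545/16939 = 6988925493/33878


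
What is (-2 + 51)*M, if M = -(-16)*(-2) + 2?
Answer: -1470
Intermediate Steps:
M = -30 (M = -4*8 + 2 = -32 + 2 = -30)
(-2 + 51)*M = (-2 + 51)*(-30) = 49*(-30) = -1470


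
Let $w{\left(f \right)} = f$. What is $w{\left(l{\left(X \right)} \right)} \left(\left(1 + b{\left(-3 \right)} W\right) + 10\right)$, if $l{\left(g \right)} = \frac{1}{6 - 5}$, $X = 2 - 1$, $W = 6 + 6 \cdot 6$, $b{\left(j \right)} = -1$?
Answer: $-31$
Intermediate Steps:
$W = 42$ ($W = 6 + 36 = 42$)
$X = 1$ ($X = 2 - 1 = 1$)
$l{\left(g \right)} = 1$ ($l{\left(g \right)} = 1^{-1} = 1$)
$w{\left(l{\left(X \right)} \right)} \left(\left(1 + b{\left(-3 \right)} W\right) + 10\right) = 1 \left(\left(1 - 42\right) + 10\right) = 1 \left(-41 + 10\right) = 1 \left(-31\right) = -31$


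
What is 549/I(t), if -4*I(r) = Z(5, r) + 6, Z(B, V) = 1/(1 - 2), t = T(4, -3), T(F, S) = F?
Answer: -2196/5 ≈ -439.20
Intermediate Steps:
t = 4
Z(B, V) = -1 (Z(B, V) = 1/(-1) = -1)
I(r) = -5/4 (I(r) = -(-1 + 6)/4 = -¼*5 = -5/4)
549/I(t) = 549/(-5/4) = 549*(-⅘) = -2196/5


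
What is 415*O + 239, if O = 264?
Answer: 109799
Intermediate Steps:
415*O + 239 = 415*264 + 239 = 109560 + 239 = 109799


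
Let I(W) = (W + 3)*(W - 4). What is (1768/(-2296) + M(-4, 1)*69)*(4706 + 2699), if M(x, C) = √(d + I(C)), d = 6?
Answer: -1636505/287 + 510945*I*√6 ≈ -5702.1 + 1.2516e+6*I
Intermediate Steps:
I(W) = (-4 + W)*(3 + W) (I(W) = (3 + W)*(-4 + W) = (-4 + W)*(3 + W))
M(x, C) = √(-6 + C² - C) (M(x, C) = √(6 + (-12 + C² - C)) = √(-6 + C² - C))
(1768/(-2296) + M(-4, 1)*69)*(4706 + 2699) = (1768/(-2296) + √(-6 + 1² - 1*1)*69)*(4706 + 2699) = (1768*(-1/2296) + √(-6 + 1 - 1)*69)*7405 = (-221/287 + √(-6)*69)*7405 = (-221/287 + (I*√6)*69)*7405 = (-221/287 + 69*I*√6)*7405 = -1636505/287 + 510945*I*√6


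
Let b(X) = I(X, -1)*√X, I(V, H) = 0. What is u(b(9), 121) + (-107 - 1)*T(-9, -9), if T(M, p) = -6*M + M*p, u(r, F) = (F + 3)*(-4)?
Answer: -15076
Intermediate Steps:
b(X) = 0 (b(X) = 0*√X = 0)
u(r, F) = -12 - 4*F (u(r, F) = (3 + F)*(-4) = -12 - 4*F)
u(b(9), 121) + (-107 - 1)*T(-9, -9) = (-12 - 4*121) + (-107 - 1)*(-9*(-6 - 9)) = (-12 - 484) - (-972)*(-15) = -496 - 108*135 = -496 - 14580 = -15076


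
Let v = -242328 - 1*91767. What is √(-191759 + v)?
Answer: I*√525854 ≈ 725.16*I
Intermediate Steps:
v = -334095 (v = -242328 - 91767 = -334095)
√(-191759 + v) = √(-191759 - 334095) = √(-525854) = I*√525854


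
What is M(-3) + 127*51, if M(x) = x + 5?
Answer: 6479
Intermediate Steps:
M(x) = 5 + x
M(-3) + 127*51 = (5 - 3) + 127*51 = 2 + 6477 = 6479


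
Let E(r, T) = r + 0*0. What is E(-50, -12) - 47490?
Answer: -47540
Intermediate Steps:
E(r, T) = r (E(r, T) = r + 0 = r)
E(-50, -12) - 47490 = -50 - 47490 = -47540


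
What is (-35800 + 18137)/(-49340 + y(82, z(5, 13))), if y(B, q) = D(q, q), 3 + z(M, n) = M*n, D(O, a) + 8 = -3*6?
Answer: 17663/49366 ≈ 0.35780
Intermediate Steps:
D(O, a) = -26 (D(O, a) = -8 - 3*6 = -8 - 18 = -26)
z(M, n) = -3 + M*n
y(B, q) = -26
(-35800 + 18137)/(-49340 + y(82, z(5, 13))) = (-35800 + 18137)/(-49340 - 26) = -17663/(-49366) = -17663*(-1/49366) = 17663/49366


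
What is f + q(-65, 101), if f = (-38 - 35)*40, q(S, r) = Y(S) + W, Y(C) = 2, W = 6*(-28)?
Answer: -3086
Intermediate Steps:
W = -168
q(S, r) = -166 (q(S, r) = 2 - 168 = -166)
f = -2920 (f = -73*40 = -2920)
f + q(-65, 101) = -2920 - 166 = -3086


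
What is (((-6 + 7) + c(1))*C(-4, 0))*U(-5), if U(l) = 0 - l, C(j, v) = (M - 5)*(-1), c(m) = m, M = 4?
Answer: 10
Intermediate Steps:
C(j, v) = 1 (C(j, v) = (4 - 5)*(-1) = -1*(-1) = 1)
U(l) = -l
(((-6 + 7) + c(1))*C(-4, 0))*U(-5) = (((-6 + 7) + 1)*1)*(-1*(-5)) = ((1 + 1)*1)*5 = (2*1)*5 = 2*5 = 10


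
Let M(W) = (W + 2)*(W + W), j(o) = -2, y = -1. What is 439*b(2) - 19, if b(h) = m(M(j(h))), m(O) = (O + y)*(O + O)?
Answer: -19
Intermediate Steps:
M(W) = 2*W*(2 + W) (M(W) = (2 + W)*(2*W) = 2*W*(2 + W))
m(O) = 2*O*(-1 + O) (m(O) = (O - 1)*(O + O) = (-1 + O)*(2*O) = 2*O*(-1 + O))
b(h) = 0 (b(h) = 2*(2*(-2)*(2 - 2))*(-1 + 2*(-2)*(2 - 2)) = 2*(2*(-2)*0)*(-1 + 2*(-2)*0) = 2*0*(-1 + 0) = 2*0*(-1) = 0)
439*b(2) - 19 = 439*0 - 19 = 0 - 19 = -19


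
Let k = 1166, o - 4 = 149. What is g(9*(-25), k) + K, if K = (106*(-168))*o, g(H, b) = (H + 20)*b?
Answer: -2963654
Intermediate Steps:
o = 153 (o = 4 + 149 = 153)
g(H, b) = b*(20 + H) (g(H, b) = (20 + H)*b = b*(20 + H))
K = -2724624 (K = (106*(-168))*153 = -17808*153 = -2724624)
g(9*(-25), k) + K = 1166*(20 + 9*(-25)) - 2724624 = 1166*(20 - 225) - 2724624 = 1166*(-205) - 2724624 = -239030 - 2724624 = -2963654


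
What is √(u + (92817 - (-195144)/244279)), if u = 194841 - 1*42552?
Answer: √14626069236989322/244279 ≈ 495.08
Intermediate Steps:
u = 152289 (u = 194841 - 42552 = 152289)
√(u + (92817 - (-195144)/244279)) = √(152289 + (92817 - (-195144)/244279)) = √(152289 + (92817 - 1*(-195144/244279))) = √(152289 + (92817 + 195144/244279)) = √(152289 + 22673439087/244279) = √(59874443718/244279) = √14626069236989322/244279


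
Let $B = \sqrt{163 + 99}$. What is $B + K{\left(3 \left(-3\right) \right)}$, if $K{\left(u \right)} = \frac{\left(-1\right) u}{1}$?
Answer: $9 + \sqrt{262} \approx 25.186$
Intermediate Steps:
$B = \sqrt{262} \approx 16.186$
$K{\left(u \right)} = - u$ ($K{\left(u \right)} = - u 1 = - u$)
$B + K{\left(3 \left(-3\right) \right)} = \sqrt{262} - 3 \left(-3\right) = \sqrt{262} - -9 = \sqrt{262} + 9 = 9 + \sqrt{262}$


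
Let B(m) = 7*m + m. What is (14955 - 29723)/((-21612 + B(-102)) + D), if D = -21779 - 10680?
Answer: 14768/54887 ≈ 0.26906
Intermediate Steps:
B(m) = 8*m
D = -32459
(14955 - 29723)/((-21612 + B(-102)) + D) = (14955 - 29723)/((-21612 + 8*(-102)) - 32459) = -14768/((-21612 - 816) - 32459) = -14768/(-22428 - 32459) = -14768/(-54887) = -14768*(-1/54887) = 14768/54887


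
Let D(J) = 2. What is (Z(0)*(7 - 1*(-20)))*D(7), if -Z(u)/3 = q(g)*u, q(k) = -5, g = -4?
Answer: 0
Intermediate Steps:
Z(u) = 15*u (Z(u) = -(-15)*u = 15*u)
(Z(0)*(7 - 1*(-20)))*D(7) = ((15*0)*(7 - 1*(-20)))*2 = (0*(7 + 20))*2 = (0*27)*2 = 0*2 = 0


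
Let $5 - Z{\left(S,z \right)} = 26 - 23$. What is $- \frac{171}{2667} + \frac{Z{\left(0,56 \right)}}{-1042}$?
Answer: $- \frac{30586}{463169} \approx -0.066036$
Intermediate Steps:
$Z{\left(S,z \right)} = 2$ ($Z{\left(S,z \right)} = 5 - \left(26 - 23\right) = 5 - 3 = 2$)
$- \frac{171}{2667} + \frac{Z{\left(0,56 \right)}}{-1042} = - \frac{171}{2667} + \frac{2}{-1042} = \left(-171\right) \frac{1}{2667} + 2 \left(- \frac{1}{1042}\right) = - \frac{57}{889} - \frac{1}{521} = - \frac{30586}{463169}$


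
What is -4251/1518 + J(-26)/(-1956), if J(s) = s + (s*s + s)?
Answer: -257283/82478 ≈ -3.1194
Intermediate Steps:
J(s) = s**2 + 2*s (J(s) = s + (s**2 + s) = s + (s + s**2) = s**2 + 2*s)
-4251/1518 + J(-26)/(-1956) = -4251/1518 - 26*(2 - 26)/(-1956) = -4251*1/1518 - 26*(-24)*(-1/1956) = -1417/506 + 624*(-1/1956) = -1417/506 - 52/163 = -257283/82478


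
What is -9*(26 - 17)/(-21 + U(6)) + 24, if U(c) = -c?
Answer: 27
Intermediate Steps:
-9*(26 - 17)/(-21 + U(6)) + 24 = -9*(26 - 17)/(-21 - 1*6) + 24 = -81/(-21 - 6) + 24 = -81/(-27) + 24 = -81*(-1)/27 + 24 = -9*(-1/3) + 24 = 3 + 24 = 27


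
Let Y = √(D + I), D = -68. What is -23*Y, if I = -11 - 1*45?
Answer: -46*I*√31 ≈ -256.12*I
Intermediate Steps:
I = -56 (I = -11 - 45 = -56)
Y = 2*I*√31 (Y = √(-68 - 56) = √(-124) = 2*I*√31 ≈ 11.136*I)
-23*Y = -46*I*√31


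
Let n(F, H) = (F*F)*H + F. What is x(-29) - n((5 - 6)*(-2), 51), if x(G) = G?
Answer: -235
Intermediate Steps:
n(F, H) = F + H*F² (n(F, H) = F²*H + F = H*F² + F = F + H*F²)
x(-29) - n((5 - 6)*(-2), 51) = -29 - (5 - 6)*(-2)*(1 + ((5 - 6)*(-2))*51) = -29 - (-1*(-2))*(1 - 1*(-2)*51) = -29 - 2*(1 + 2*51) = -29 - 2*(1 + 102) = -29 - 2*103 = -29 - 1*206 = -29 - 206 = -235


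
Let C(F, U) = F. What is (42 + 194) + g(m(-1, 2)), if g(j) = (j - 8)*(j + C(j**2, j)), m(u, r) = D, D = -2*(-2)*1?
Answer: 156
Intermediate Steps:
D = 4 (D = 4*1 = 4)
m(u, r) = 4
g(j) = (-8 + j)*(j + j**2) (g(j) = (j - 8)*(j + j**2) = (-8 + j)*(j + j**2))
(42 + 194) + g(m(-1, 2)) = (42 + 194) + 4*(-8 + 4**2 - 7*4) = 236 + 4*(-8 + 16 - 28) = 236 + 4*(-20) = 236 - 80 = 156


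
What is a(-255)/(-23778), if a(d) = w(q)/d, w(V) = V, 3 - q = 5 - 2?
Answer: 0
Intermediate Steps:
q = 0 (q = 3 - (5 - 2) = 3 - 1*3 = 3 - 3 = 0)
a(d) = 0 (a(d) = 0/d = 0)
a(-255)/(-23778) = 0/(-23778) = 0*(-1/23778) = 0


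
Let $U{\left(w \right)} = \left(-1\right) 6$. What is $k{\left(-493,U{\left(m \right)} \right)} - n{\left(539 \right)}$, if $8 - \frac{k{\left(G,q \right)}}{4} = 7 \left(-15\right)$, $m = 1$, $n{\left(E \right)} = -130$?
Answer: $582$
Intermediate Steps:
$U{\left(w \right)} = -6$
$k{\left(G,q \right)} = 452$ ($k{\left(G,q \right)} = 32 - 4 \cdot 7 \left(-15\right) = 32 - -420 = 32 + 420 = 452$)
$k{\left(-493,U{\left(m \right)} \right)} - n{\left(539 \right)} = 452 - -130 = 452 + 130 = 582$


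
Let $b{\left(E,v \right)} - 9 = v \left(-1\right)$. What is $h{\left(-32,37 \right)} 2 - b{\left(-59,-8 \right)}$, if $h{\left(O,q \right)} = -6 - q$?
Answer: $-103$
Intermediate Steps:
$b{\left(E,v \right)} = 9 - v$ ($b{\left(E,v \right)} = 9 + v \left(-1\right) = 9 - v$)
$h{\left(-32,37 \right)} 2 - b{\left(-59,-8 \right)} = \left(-6 - 37\right) 2 - \left(9 - -8\right) = \left(-6 - 37\right) 2 - \left(9 + 8\right) = \left(-43\right) 2 - 17 = -86 - 17 = -103$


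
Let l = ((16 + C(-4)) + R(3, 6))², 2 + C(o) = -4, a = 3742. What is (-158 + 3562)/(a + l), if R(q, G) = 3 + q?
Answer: 1702/1999 ≈ 0.85143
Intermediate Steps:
C(o) = -6 (C(o) = -2 - 4 = -6)
l = 256 (l = ((16 - 6) + (3 + 3))² = (10 + 6)² = 16² = 256)
(-158 + 3562)/(a + l) = (-158 + 3562)/(3742 + 256) = 3404/3998 = 3404*(1/3998) = 1702/1999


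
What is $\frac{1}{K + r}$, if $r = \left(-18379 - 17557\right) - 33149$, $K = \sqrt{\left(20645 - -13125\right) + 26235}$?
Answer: $- \frac{13817}{954535444} - \frac{\sqrt{60005}}{4772677220} \approx -1.4526 \cdot 10^{-5}$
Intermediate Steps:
$K = \sqrt{60005}$ ($K = \sqrt{\left(20645 + 13125\right) + 26235} = \sqrt{33770 + 26235} = \sqrt{60005} \approx 244.96$)
$r = -69085$ ($r = -35936 - 33149 = -69085$)
$\frac{1}{K + r} = \frac{1}{\sqrt{60005} - 69085} = \frac{1}{-69085 + \sqrt{60005}}$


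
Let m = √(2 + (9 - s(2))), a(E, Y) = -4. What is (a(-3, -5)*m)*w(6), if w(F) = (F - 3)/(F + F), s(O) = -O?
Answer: -√13 ≈ -3.6056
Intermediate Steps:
w(F) = (-3 + F)/(2*F) (w(F) = (-3 + F)/((2*F)) = (-3 + F)*(1/(2*F)) = (-3 + F)/(2*F))
m = √13 (m = √(2 + (9 - (-1)*2)) = √(2 + (9 - 1*(-2))) = √(2 + (9 + 2)) = √(2 + 11) = √13 ≈ 3.6056)
(a(-3, -5)*m)*w(6) = (-4*√13)*((½)*(-3 + 6)/6) = (-4*√13)*((½)*(⅙)*3) = -4*√13*(¼) = -√13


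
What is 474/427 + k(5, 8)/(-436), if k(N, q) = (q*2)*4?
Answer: 44834/46543 ≈ 0.96328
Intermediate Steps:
k(N, q) = 8*q (k(N, q) = (2*q)*4 = 8*q)
474/427 + k(5, 8)/(-436) = 474/427 + (8*8)/(-436) = 474*(1/427) + 64*(-1/436) = 474/427 - 16/109 = 44834/46543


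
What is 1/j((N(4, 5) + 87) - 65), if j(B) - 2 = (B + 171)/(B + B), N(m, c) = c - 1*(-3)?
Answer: 20/107 ≈ 0.18692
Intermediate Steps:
N(m, c) = 3 + c (N(m, c) = c + 3 = 3 + c)
j(B) = 2 + (171 + B)/(2*B) (j(B) = 2 + (B + 171)/(B + B) = 2 + (171 + B)/((2*B)) = 2 + (171 + B)*(1/(2*B)) = 2 + (171 + B)/(2*B))
1/j((N(4, 5) + 87) - 65) = 1/((171 + 5*(((3 + 5) + 87) - 65))/(2*(((3 + 5) + 87) - 65))) = 1/((171 + 5*((8 + 87) - 65))/(2*((8 + 87) - 65))) = 1/((171 + 5*(95 - 65))/(2*(95 - 65))) = 1/((1/2)*(171 + 5*30)/30) = 1/((1/2)*(1/30)*(171 + 150)) = 1/((1/2)*(1/30)*321) = 1/(107/20) = 20/107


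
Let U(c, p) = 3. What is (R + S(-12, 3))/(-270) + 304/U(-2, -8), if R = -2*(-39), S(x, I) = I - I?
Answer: 4547/45 ≈ 101.04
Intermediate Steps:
S(x, I) = 0
R = 78
(R + S(-12, 3))/(-270) + 304/U(-2, -8) = (78 + 0)/(-270) + 304/3 = 78*(-1/270) + 304*(⅓) = -13/45 + 304/3 = 4547/45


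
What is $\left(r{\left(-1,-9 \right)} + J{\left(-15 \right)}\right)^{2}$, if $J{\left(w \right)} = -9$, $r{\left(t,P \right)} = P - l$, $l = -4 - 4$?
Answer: $100$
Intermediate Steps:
$l = -8$
$r{\left(t,P \right)} = 8 + P$ ($r{\left(t,P \right)} = P - -8 = P + 8 = 8 + P$)
$\left(r{\left(-1,-9 \right)} + J{\left(-15 \right)}\right)^{2} = \left(\left(8 - 9\right) - 9\right)^{2} = \left(-1 - 9\right)^{2} = \left(-10\right)^{2} = 100$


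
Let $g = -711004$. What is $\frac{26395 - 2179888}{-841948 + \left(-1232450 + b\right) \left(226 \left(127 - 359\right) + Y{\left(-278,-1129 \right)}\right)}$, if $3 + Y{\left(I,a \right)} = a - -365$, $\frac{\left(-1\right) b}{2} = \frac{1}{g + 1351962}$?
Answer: $- \frac{2685405771}{81758639205901} \approx -3.2846 \cdot 10^{-5}$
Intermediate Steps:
$b = - \frac{1}{320479}$ ($b = - \frac{2}{-711004 + 1351962} = - \frac{2}{640958} = \left(-2\right) \frac{1}{640958} = - \frac{1}{320479} \approx -3.1203 \cdot 10^{-6}$)
$Y{\left(I,a \right)} = 362 + a$ ($Y{\left(I,a \right)} = -3 + \left(a - -365\right) = -3 + \left(a + 365\right) = -3 + \left(365 + a\right) = 362 + a$)
$\frac{26395 - 2179888}{-841948 + \left(-1232450 + b\right) \left(226 \left(127 - 359\right) + Y{\left(-278,-1129 \right)}\right)} = \frac{26395 - 2179888}{-841948 + \left(-1232450 - \frac{1}{320479}\right) \left(226 \left(127 - 359\right) + \left(362 - 1129\right)\right)} = - \frac{2153493}{-841948 - \frac{394974343551 \left(226 \left(-232\right) - 767\right)}{320479}} = - \frac{2153493}{-841948 - \frac{394974343551 \left(-52432 - 767\right)}{320479}} = - \frac{2153493}{-841948 - - \frac{81759689115057}{1247}} = - \frac{2153493}{-841948 + \frac{81759689115057}{1247}} = - \frac{2153493}{\frac{81758639205901}{1247}} = \left(-2153493\right) \frac{1247}{81758639205901} = - \frac{2685405771}{81758639205901}$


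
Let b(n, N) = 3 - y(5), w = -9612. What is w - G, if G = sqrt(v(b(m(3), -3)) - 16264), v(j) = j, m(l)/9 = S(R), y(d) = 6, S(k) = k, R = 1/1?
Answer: -9612 - I*sqrt(16267) ≈ -9612.0 - 127.54*I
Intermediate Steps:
R = 1
m(l) = 9 (m(l) = 9*1 = 9)
b(n, N) = -3 (b(n, N) = 3 - 1*6 = 3 - 6 = -3)
G = I*sqrt(16267) (G = sqrt(-3 - 16264) = sqrt(-16267) = I*sqrt(16267) ≈ 127.54*I)
w - G = -9612 - I*sqrt(16267)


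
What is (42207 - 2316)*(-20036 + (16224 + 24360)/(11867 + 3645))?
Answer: -1549555164321/1939 ≈ -7.9915e+8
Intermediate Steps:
(42207 - 2316)*(-20036 + (16224 + 24360)/(11867 + 3645)) = 39891*(-20036 + 40584/15512) = 39891*(-20036 + 40584*(1/15512)) = 39891*(-20036 + 5073/1939) = 39891*(-38844731/1939) = -1549555164321/1939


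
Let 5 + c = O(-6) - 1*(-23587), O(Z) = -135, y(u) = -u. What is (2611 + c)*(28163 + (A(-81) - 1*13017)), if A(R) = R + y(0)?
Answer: 392563770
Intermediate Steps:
A(R) = R (A(R) = R - 1*0 = R + 0 = R)
c = 23447 (c = -5 + (-135 - 1*(-23587)) = -5 + (-135 + 23587) = -5 + 23452 = 23447)
(2611 + c)*(28163 + (A(-81) - 1*13017)) = (2611 + 23447)*(28163 + (-81 - 1*13017)) = 26058*(28163 + (-81 - 13017)) = 26058*(28163 - 13098) = 26058*15065 = 392563770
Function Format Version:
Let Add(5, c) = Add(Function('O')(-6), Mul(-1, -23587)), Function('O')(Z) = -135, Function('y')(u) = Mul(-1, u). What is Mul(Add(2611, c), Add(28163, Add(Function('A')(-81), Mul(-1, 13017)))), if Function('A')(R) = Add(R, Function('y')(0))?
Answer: 392563770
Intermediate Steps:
Function('A')(R) = R (Function('A')(R) = Add(R, Mul(-1, 0)) = Add(R, 0) = R)
c = 23447 (c = Add(-5, Add(-135, Mul(-1, -23587))) = Add(-5, Add(-135, 23587)) = Add(-5, 23452) = 23447)
Mul(Add(2611, c), Add(28163, Add(Function('A')(-81), Mul(-1, 13017)))) = Mul(Add(2611, 23447), Add(28163, Add(-81, Mul(-1, 13017)))) = Mul(26058, Add(28163, Add(-81, -13017))) = Mul(26058, Add(28163, -13098)) = Mul(26058, 15065) = 392563770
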